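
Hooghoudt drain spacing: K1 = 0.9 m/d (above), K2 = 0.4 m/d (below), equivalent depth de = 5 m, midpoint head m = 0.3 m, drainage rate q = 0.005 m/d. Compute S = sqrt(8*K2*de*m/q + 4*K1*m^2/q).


S^2 = 8*K2*de*m/q + 4*K1*m^2/q
S^2 = 8*0.4*5*0.3/0.005 + 4*0.9*0.3^2/0.005
S = sqrt(1024.8000)

32.0125 m


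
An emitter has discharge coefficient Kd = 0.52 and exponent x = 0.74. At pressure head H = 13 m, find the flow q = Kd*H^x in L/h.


q = Kd * H^x = 0.52 * 13^0.74 = 0.52 * 6.672953

3.4699 L/h


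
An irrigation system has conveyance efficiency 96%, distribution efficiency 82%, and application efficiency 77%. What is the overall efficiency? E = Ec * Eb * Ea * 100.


Ec = 0.96, Eb = 0.82, Ea = 0.77
E = 0.96 * 0.82 * 0.77 * 100 = 60.6144%

60.6144 %


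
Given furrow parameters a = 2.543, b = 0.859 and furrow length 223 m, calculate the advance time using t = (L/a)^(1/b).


t = (L/a)^(1/b)
t = (223/2.543)^(1/0.859)
t = 87.691703^(1/0.859)

182.7613 min


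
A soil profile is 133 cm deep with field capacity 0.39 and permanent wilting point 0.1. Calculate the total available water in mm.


AWC = (FC - PWP) * d * 10
AWC = (0.39 - 0.1) * 133 * 10
AWC = 0.2900 * 133 * 10

385.7000 mm


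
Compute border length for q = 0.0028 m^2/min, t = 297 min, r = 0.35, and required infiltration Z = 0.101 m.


L = q*t/((1+r)*Z)
L = 0.0028*297/((1+0.35)*0.101)
L = 0.8316/0.13635

6.0990 m


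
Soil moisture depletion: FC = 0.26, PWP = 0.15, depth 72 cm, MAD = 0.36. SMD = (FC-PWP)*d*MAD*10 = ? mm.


SMD = (FC - PWP) * d * MAD * 10
SMD = (0.26 - 0.15) * 72 * 0.36 * 10
SMD = 0.1100 * 72 * 0.36 * 10

28.5120 mm


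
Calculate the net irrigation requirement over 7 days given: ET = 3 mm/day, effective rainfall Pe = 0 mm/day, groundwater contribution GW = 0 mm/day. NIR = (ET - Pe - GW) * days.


Daily deficit = ET - Pe - GW = 3 - 0 - 0 = 3 mm/day
NIR = 3 * 7 = 21 mm

21.0000 mm


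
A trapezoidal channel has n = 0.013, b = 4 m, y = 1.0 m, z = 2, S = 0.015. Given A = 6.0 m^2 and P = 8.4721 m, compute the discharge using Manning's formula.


R = A/P = 6.0/8.4721 = 0.708207
Q = (1/0.013) * 6.0 * 0.708207^(2/3) * 0.015^0.5

44.9118 m^3/s


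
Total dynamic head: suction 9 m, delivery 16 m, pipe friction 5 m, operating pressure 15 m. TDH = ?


TDH = Hs + Hd + hf + Hp = 9 + 16 + 5 + 15 = 45

45 m


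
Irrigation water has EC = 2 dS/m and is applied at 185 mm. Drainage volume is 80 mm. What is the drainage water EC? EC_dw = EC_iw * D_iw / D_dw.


EC_dw = EC_iw * D_iw / D_dw
EC_dw = 2 * 185 / 80
EC_dw = 370 / 80

4.6250 dS/m


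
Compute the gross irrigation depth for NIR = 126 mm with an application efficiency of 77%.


Ea = 77% = 0.77
GID = NIR / Ea = 126 / 0.77 = 163.6364 mm

163.6364 mm


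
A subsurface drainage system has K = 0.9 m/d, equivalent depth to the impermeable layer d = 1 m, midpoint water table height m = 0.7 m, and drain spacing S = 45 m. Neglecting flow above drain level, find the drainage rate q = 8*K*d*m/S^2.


q = 8*K*d*m/S^2
q = 8*0.9*1*0.7/45^2
q = 5.0400 / 2025

0.0025 m/d


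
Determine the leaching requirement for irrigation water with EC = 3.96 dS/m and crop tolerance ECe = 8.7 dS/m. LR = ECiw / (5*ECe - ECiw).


LR = ECiw / (5*ECe - ECiw)
LR = 3.96 / (5*8.7 - 3.96)
LR = 3.96 / 39.5400

0.1002


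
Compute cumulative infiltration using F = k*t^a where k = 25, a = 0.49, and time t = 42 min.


F = k * t^a = 25 * 42^0.49
F = 25 * 6.242983

156.0746 mm


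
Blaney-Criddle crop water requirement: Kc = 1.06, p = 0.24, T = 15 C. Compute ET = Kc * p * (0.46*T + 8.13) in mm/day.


ET = Kc * p * (0.46*T + 8.13)
ET = 1.06 * 0.24 * (0.46*15 + 8.13)
ET = 1.06 * 0.24 * 15.0300

3.8236 mm/day


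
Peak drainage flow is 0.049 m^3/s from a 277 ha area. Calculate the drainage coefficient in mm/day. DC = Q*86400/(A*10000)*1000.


DC = Q * 86400 / (A * 10000) * 1000
DC = 0.049 * 86400 / (277 * 10000) * 1000
DC = 4233600.0000 / 2770000

1.5284 mm/day


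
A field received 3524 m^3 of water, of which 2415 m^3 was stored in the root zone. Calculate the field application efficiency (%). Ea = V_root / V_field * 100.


Ea = V_root / V_field * 100 = 2415 / 3524 * 100 = 68.5301%

68.5301 %


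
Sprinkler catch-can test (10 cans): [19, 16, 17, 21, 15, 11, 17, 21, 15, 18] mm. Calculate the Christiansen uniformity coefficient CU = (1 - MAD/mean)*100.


mean = 17.000000 mm
MAD = 2.200000 mm
CU = (1 - 2.200000/17.000000)*100

87.0588 %


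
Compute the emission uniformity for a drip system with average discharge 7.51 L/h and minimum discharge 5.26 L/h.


EU = (q_min/q_avg)*100 = (5.26/7.51)*100 = 70.0399%

70.0399 %


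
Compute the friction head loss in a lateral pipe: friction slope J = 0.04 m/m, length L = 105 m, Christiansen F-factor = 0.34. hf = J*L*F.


hf = J * L * F = 0.04 * 105 * 0.34 = 1.4280 m

1.4280 m


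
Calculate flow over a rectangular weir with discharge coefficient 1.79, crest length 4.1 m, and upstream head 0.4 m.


Q = C * L * H^(3/2) = 1.79 * 4.1 * 0.4^1.5 = 1.79 * 4.1 * 0.252982

1.8566 m^3/s


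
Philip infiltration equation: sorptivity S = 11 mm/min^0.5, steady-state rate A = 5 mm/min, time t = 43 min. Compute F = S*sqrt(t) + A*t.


F = S*sqrt(t) + A*t
F = 11*sqrt(43) + 5*43
F = 11*6.557439 + 215

287.1318 mm


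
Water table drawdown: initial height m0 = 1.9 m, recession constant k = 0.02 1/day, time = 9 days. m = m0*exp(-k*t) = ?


m = m0 * exp(-k*t)
m = 1.9 * exp(-0.02 * 9)
m = 1.9 * exp(-0.1800)

1.5870 m


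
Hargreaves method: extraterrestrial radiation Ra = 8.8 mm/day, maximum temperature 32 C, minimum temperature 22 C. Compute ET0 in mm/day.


Tmean = (Tmax + Tmin)/2 = (32 + 22)/2 = 27.0
ET0 = 0.0023 * 8.8 * (27.0 + 17.8) * sqrt(32 - 22)
ET0 = 0.0023 * 8.8 * 44.8 * 3.162278

2.8674 mm/day


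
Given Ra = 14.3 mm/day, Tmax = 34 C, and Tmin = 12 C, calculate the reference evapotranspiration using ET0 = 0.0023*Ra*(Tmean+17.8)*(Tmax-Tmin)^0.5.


Tmean = (Tmax + Tmin)/2 = (34 + 12)/2 = 23.0
ET0 = 0.0023 * 14.3 * (23.0 + 17.8) * sqrt(34 - 12)
ET0 = 0.0023 * 14.3 * 40.8 * 4.690416

6.2941 mm/day


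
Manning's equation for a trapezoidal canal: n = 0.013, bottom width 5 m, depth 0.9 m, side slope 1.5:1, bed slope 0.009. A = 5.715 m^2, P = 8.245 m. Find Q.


R = A/P = 5.715/8.245 = 0.693147
Q = (1/0.013) * 5.715 * 0.693147^(2/3) * 0.009^0.5

32.6646 m^3/s


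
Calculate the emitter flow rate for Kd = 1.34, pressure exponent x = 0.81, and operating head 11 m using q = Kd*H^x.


q = Kd * H^x = 1.34 * 11^0.81 = 1.34 * 6.974741

9.3462 L/h


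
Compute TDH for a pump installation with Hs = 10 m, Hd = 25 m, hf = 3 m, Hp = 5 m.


TDH = Hs + Hd + hf + Hp = 10 + 25 + 3 + 5 = 43

43 m


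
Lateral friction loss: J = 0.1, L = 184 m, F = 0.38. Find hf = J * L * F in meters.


hf = J * L * F = 0.1 * 184 * 0.38 = 6.9920 m

6.9920 m


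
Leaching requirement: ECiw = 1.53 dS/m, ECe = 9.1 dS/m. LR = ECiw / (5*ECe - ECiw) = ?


LR = ECiw / (5*ECe - ECiw)
LR = 1.53 / (5*9.1 - 1.53)
LR = 1.53 / 43.9700

0.0348


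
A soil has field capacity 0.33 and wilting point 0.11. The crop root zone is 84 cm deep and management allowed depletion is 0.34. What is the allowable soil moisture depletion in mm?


SMD = (FC - PWP) * d * MAD * 10
SMD = (0.33 - 0.11) * 84 * 0.34 * 10
SMD = 0.2200 * 84 * 0.34 * 10

62.8320 mm


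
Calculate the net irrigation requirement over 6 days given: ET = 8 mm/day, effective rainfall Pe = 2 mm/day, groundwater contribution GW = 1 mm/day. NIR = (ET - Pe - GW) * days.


Daily deficit = ET - Pe - GW = 8 - 2 - 1 = 5 mm/day
NIR = 5 * 6 = 30 mm

30.0000 mm


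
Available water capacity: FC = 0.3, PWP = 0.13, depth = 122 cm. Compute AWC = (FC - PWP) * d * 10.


AWC = (FC - PWP) * d * 10
AWC = (0.3 - 0.13) * 122 * 10
AWC = 0.1700 * 122 * 10

207.4000 mm


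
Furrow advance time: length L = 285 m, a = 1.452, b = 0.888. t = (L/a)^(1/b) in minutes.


t = (L/a)^(1/b)
t = (285/1.452)^(1/0.888)
t = 196.280992^(1/0.888)

382.0059 min


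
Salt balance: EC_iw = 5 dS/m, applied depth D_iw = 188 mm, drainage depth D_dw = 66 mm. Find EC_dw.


EC_dw = EC_iw * D_iw / D_dw
EC_dw = 5 * 188 / 66
EC_dw = 940 / 66

14.2424 dS/m


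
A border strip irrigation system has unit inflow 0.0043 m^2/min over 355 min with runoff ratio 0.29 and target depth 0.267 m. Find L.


L = q*t/((1+r)*Z)
L = 0.0043*355/((1+0.29)*0.267)
L = 1.5265/0.34443

4.4320 m


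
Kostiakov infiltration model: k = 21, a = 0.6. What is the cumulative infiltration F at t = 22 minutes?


F = k * t^a = 21 * 22^0.6
F = 21 * 6.389305

134.1754 mm


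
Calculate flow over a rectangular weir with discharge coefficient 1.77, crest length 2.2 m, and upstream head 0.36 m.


Q = C * L * H^(3/2) = 1.77 * 2.2 * 0.36^1.5 = 1.77 * 2.2 * 0.216000

0.8411 m^3/s


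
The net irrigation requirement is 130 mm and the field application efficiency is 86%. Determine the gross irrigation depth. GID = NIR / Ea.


Ea = 86% = 0.86
GID = NIR / Ea = 130 / 0.86 = 151.1628 mm

151.1628 mm


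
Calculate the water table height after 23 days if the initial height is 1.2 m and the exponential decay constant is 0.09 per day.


m = m0 * exp(-k*t)
m = 1.2 * exp(-0.09 * 23)
m = 1.2 * exp(-2.0700)

0.1514 m


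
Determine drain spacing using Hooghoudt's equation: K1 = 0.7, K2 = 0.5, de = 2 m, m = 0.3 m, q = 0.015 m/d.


S^2 = 8*K2*de*m/q + 4*K1*m^2/q
S^2 = 8*0.5*2*0.3/0.015 + 4*0.7*0.3^2/0.015
S = sqrt(176.8000)

13.2966 m


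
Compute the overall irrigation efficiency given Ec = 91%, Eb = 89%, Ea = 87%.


Ec = 0.91, Eb = 0.89, Ea = 0.87
E = 0.91 * 0.89 * 0.87 * 100 = 70.4613%

70.4613 %


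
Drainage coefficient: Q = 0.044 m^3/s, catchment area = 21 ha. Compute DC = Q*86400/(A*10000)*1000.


DC = Q * 86400 / (A * 10000) * 1000
DC = 0.044 * 86400 / (21 * 10000) * 1000
DC = 3801600.0000 / 210000

18.1029 mm/day


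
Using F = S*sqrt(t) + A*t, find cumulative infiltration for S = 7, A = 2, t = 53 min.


F = S*sqrt(t) + A*t
F = 7*sqrt(53) + 2*53
F = 7*7.280110 + 106

156.9608 mm


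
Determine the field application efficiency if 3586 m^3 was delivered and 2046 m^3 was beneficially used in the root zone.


Ea = V_root / V_field * 100 = 2046 / 3586 * 100 = 57.0552%

57.0552 %


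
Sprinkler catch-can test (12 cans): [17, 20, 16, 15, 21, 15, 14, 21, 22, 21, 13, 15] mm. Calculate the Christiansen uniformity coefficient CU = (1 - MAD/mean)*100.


mean = 17.500000 mm
MAD = 2.916667 mm
CU = (1 - 2.916667/17.500000)*100

83.3333 %


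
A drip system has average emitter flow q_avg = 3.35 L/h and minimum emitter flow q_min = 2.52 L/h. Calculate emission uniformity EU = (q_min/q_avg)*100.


EU = (q_min/q_avg)*100 = (2.52/3.35)*100 = 75.2239%

75.2239 %


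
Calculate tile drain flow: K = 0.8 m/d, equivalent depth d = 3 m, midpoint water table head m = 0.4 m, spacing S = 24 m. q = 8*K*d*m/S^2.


q = 8*K*d*m/S^2
q = 8*0.8*3*0.4/24^2
q = 7.6800 / 576

0.0133 m/d


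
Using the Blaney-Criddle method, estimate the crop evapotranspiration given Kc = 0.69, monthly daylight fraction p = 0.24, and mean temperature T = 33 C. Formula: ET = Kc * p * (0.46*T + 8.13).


ET = Kc * p * (0.46*T + 8.13)
ET = 0.69 * 0.24 * (0.46*33 + 8.13)
ET = 0.69 * 0.24 * 23.3100

3.8601 mm/day


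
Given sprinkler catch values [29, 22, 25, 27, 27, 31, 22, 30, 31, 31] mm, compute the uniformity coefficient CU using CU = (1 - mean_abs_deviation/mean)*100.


mean = 27.500000 mm
MAD = 2.900000 mm
CU = (1 - 2.900000/27.500000)*100

89.4545 %


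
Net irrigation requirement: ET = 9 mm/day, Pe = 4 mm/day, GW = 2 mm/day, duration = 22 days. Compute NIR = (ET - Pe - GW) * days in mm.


Daily deficit = ET - Pe - GW = 9 - 4 - 2 = 3 mm/day
NIR = 3 * 22 = 66 mm

66.0000 mm


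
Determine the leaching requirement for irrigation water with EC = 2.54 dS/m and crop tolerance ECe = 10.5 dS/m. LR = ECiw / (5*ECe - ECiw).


LR = ECiw / (5*ECe - ECiw)
LR = 2.54 / (5*10.5 - 2.54)
LR = 2.54 / 49.9600

0.0508


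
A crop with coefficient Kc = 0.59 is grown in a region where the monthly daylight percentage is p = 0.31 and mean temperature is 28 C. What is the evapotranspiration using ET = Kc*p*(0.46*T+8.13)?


ET = Kc * p * (0.46*T + 8.13)
ET = 0.59 * 0.31 * (0.46*28 + 8.13)
ET = 0.59 * 0.31 * 21.0100

3.8427 mm/day


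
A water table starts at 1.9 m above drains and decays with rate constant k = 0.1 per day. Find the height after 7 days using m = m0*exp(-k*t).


m = m0 * exp(-k*t)
m = 1.9 * exp(-0.1 * 7)
m = 1.9 * exp(-0.7000)

0.9435 m


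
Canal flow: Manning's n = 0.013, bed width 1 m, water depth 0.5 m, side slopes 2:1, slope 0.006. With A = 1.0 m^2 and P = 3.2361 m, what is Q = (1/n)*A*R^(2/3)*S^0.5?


R = A/P = 1.0/3.2361 = 0.309014
Q = (1/0.013) * 1.0 * 0.309014^(2/3) * 0.006^0.5

2.7234 m^3/s


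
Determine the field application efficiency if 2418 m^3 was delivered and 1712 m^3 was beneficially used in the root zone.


Ea = V_root / V_field * 100 = 1712 / 2418 * 100 = 70.8023%

70.8023 %


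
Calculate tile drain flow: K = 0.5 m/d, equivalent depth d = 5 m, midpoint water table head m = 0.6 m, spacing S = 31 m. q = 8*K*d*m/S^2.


q = 8*K*d*m/S^2
q = 8*0.5*5*0.6/31^2
q = 12.0000 / 961

0.0125 m/d


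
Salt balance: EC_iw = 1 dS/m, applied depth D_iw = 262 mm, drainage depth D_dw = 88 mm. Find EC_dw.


EC_dw = EC_iw * D_iw / D_dw
EC_dw = 1 * 262 / 88
EC_dw = 262 / 88

2.9773 dS/m


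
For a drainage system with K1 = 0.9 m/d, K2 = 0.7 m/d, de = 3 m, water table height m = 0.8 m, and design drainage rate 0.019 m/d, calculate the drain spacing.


S^2 = 8*K2*de*m/q + 4*K1*m^2/q
S^2 = 8*0.7*3*0.8/0.019 + 4*0.9*0.8^2/0.019
S = sqrt(828.6316)

28.7860 m


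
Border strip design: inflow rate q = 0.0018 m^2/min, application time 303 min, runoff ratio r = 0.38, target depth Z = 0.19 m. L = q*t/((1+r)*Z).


L = q*t/((1+r)*Z)
L = 0.0018*303/((1+0.38)*0.19)
L = 0.5454/0.2622

2.0801 m


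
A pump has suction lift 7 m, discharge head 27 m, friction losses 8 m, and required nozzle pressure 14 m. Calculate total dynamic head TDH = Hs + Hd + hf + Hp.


TDH = Hs + Hd + hf + Hp = 7 + 27 + 8 + 14 = 56

56 m


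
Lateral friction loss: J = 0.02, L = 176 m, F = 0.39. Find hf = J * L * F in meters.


hf = J * L * F = 0.02 * 176 * 0.39 = 1.3728 m

1.3728 m


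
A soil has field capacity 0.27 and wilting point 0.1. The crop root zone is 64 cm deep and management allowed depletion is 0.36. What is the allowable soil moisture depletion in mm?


SMD = (FC - PWP) * d * MAD * 10
SMD = (0.27 - 0.1) * 64 * 0.36 * 10
SMD = 0.1700 * 64 * 0.36 * 10

39.1680 mm


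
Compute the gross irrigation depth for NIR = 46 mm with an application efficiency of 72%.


Ea = 72% = 0.72
GID = NIR / Ea = 46 / 0.72 = 63.8889 mm

63.8889 mm


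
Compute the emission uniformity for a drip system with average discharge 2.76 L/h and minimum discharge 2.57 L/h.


EU = (q_min/q_avg)*100 = (2.57/2.76)*100 = 93.1159%

93.1159 %


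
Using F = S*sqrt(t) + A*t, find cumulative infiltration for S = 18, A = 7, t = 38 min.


F = S*sqrt(t) + A*t
F = 18*sqrt(38) + 7*38
F = 18*6.164414 + 266

376.9595 mm


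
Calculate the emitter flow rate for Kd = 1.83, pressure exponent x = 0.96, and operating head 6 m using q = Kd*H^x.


q = Kd * H^x = 1.83 * 6^0.96 = 1.83 * 5.585026

10.2206 L/h


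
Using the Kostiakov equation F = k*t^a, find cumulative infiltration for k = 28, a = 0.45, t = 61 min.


F = k * t^a = 28 * 61^0.45
F = 28 * 6.359141

178.0559 mm


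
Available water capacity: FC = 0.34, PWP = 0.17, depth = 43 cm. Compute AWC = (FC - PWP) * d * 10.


AWC = (FC - PWP) * d * 10
AWC = (0.34 - 0.17) * 43 * 10
AWC = 0.1700 * 43 * 10

73.1000 mm


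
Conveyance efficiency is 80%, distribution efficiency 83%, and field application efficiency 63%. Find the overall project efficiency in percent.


Ec = 0.8, Eb = 0.83, Ea = 0.63
E = 0.8 * 0.83 * 0.63 * 100 = 41.8320%

41.8320 %


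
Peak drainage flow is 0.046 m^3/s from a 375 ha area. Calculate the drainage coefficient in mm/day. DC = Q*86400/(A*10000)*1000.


DC = Q * 86400 / (A * 10000) * 1000
DC = 0.046 * 86400 / (375 * 10000) * 1000
DC = 3974400.0000 / 3750000

1.0598 mm/day


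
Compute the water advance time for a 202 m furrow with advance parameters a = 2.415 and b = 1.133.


t = (L/a)^(1/b)
t = (202/2.415)^(1/1.133)
t = 83.643892^(1/1.133)

49.7467 min


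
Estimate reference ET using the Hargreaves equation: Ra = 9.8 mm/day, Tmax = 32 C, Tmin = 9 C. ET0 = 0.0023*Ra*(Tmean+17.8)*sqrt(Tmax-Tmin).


Tmean = (Tmax + Tmin)/2 = (32 + 9)/2 = 20.5
ET0 = 0.0023 * 9.8 * (20.5 + 17.8) * sqrt(32 - 9)
ET0 = 0.0023 * 9.8 * 38.3 * 4.795832

4.1402 mm/day


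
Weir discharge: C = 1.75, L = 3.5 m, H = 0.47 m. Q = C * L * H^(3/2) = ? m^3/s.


Q = C * L * H^(3/2) = 1.75 * 3.5 * 0.47^1.5 = 1.75 * 3.5 * 0.322216

1.9736 m^3/s


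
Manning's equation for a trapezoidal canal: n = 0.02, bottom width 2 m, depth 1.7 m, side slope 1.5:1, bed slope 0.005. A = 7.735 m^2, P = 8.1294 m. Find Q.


R = A/P = 7.735/8.1294 = 0.951485
Q = (1/0.02) * 7.735 * 0.951485^(2/3) * 0.005^0.5

26.4555 m^3/s


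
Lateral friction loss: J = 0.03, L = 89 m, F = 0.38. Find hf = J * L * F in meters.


hf = J * L * F = 0.03 * 89 * 0.38 = 1.0146 m

1.0146 m


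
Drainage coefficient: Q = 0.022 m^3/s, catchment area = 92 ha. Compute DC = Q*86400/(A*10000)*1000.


DC = Q * 86400 / (A * 10000) * 1000
DC = 0.022 * 86400 / (92 * 10000) * 1000
DC = 1900800.0000 / 920000

2.0661 mm/day


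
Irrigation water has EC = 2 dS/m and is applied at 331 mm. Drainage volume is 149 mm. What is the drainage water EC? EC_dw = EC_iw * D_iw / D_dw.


EC_dw = EC_iw * D_iw / D_dw
EC_dw = 2 * 331 / 149
EC_dw = 662 / 149

4.4430 dS/m


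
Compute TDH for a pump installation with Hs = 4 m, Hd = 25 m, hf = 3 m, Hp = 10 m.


TDH = Hs + Hd + hf + Hp = 4 + 25 + 3 + 10 = 42

42 m


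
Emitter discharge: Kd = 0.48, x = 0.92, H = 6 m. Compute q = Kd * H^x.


q = Kd * H^x = 0.48 * 6^0.92 = 0.48 * 5.198753

2.4954 L/h


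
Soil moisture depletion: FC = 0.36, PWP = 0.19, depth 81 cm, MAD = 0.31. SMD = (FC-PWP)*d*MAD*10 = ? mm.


SMD = (FC - PWP) * d * MAD * 10
SMD = (0.36 - 0.19) * 81 * 0.31 * 10
SMD = 0.1700 * 81 * 0.31 * 10

42.6870 mm


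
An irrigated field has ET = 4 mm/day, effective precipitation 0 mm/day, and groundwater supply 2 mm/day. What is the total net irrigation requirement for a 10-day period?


Daily deficit = ET - Pe - GW = 4 - 0 - 2 = 2 mm/day
NIR = 2 * 10 = 20 mm

20.0000 mm


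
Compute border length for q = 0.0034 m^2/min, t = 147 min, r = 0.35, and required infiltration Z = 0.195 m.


L = q*t/((1+r)*Z)
L = 0.0034*147/((1+0.35)*0.195)
L = 0.4998/0.26325

1.8986 m


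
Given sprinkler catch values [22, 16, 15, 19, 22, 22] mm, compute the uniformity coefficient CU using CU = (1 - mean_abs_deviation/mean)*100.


mean = 19.333333 mm
MAD = 2.666667 mm
CU = (1 - 2.666667/19.333333)*100

86.2069 %


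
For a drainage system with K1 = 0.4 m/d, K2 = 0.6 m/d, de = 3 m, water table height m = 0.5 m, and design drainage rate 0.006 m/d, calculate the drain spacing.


S^2 = 8*K2*de*m/q + 4*K1*m^2/q
S^2 = 8*0.6*3*0.5/0.006 + 4*0.4*0.5^2/0.006
S = sqrt(1266.6667)

35.5903 m


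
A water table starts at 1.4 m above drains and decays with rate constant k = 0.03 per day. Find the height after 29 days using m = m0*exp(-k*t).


m = m0 * exp(-k*t)
m = 1.4 * exp(-0.03 * 29)
m = 1.4 * exp(-0.8700)

0.5865 m


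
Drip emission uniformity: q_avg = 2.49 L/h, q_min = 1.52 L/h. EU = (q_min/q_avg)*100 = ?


EU = (q_min/q_avg)*100 = (1.52/2.49)*100 = 61.0442%

61.0442 %


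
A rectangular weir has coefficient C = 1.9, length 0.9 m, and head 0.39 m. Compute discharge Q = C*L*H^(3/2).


Q = C * L * H^(3/2) = 1.9 * 0.9 * 0.39^1.5 = 1.9 * 0.9 * 0.243555

0.4165 m^3/s


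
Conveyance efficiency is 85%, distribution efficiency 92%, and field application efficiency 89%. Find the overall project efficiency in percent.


Ec = 0.85, Eb = 0.92, Ea = 0.89
E = 0.85 * 0.92 * 0.89 * 100 = 69.5980%

69.5980 %


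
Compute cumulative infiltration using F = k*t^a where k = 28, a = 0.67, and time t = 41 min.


F = k * t^a = 28 * 41^0.67
F = 28 * 12.038301

337.0724 mm


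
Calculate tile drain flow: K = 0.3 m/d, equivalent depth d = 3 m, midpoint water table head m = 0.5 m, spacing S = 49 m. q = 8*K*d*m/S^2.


q = 8*K*d*m/S^2
q = 8*0.3*3*0.5/49^2
q = 3.6000 / 2401

0.0015 m/d


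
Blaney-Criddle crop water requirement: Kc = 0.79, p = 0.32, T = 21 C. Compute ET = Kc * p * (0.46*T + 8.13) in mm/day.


ET = Kc * p * (0.46*T + 8.13)
ET = 0.79 * 0.32 * (0.46*21 + 8.13)
ET = 0.79 * 0.32 * 17.7900

4.4973 mm/day


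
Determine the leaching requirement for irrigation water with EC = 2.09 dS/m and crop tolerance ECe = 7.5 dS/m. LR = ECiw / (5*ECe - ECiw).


LR = ECiw / (5*ECe - ECiw)
LR = 2.09 / (5*7.5 - 2.09)
LR = 2.09 / 35.4100

0.0590


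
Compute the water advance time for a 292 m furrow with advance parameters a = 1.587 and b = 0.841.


t = (L/a)^(1/b)
t = (292/1.587)^(1/0.841)
t = 183.994959^(1/0.841)

493.1643 min


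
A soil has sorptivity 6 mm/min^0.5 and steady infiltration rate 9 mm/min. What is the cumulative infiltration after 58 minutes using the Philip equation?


F = S*sqrt(t) + A*t
F = 6*sqrt(58) + 9*58
F = 6*7.615773 + 522

567.6946 mm


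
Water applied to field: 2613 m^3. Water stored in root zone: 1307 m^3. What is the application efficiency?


Ea = V_root / V_field * 100 = 1307 / 2613 * 100 = 50.0191%

50.0191 %


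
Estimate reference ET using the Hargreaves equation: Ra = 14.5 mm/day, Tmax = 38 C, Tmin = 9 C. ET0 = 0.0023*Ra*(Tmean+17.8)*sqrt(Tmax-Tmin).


Tmean = (Tmax + Tmin)/2 = (38 + 9)/2 = 23.5
ET0 = 0.0023 * 14.5 * (23.5 + 17.8) * sqrt(38 - 9)
ET0 = 0.0023 * 14.5 * 41.3 * 5.385165

7.4173 mm/day


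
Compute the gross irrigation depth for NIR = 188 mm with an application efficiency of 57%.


Ea = 57% = 0.57
GID = NIR / Ea = 188 / 0.57 = 329.8246 mm

329.8246 mm


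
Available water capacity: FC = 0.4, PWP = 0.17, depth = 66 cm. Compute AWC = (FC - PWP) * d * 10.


AWC = (FC - PWP) * d * 10
AWC = (0.4 - 0.17) * 66 * 10
AWC = 0.2300 * 66 * 10

151.8000 mm


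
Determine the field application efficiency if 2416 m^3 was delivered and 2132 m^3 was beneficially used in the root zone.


Ea = V_root / V_field * 100 = 2132 / 2416 * 100 = 88.2450%

88.2450 %


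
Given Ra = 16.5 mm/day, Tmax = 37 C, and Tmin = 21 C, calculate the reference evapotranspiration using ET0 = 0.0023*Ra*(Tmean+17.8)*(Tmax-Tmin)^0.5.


Tmean = (Tmax + Tmin)/2 = (37 + 21)/2 = 29.0
ET0 = 0.0023 * 16.5 * (29.0 + 17.8) * sqrt(37 - 21)
ET0 = 0.0023 * 16.5 * 46.8 * 4.000000

7.1042 mm/day


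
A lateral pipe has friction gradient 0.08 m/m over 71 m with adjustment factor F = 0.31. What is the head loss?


hf = J * L * F = 0.08 * 71 * 0.31 = 1.7608 m

1.7608 m


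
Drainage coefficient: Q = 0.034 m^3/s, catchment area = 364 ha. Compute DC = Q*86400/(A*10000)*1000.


DC = Q * 86400 / (A * 10000) * 1000
DC = 0.034 * 86400 / (364 * 10000) * 1000
DC = 2937600.0000 / 3640000

0.8070 mm/day


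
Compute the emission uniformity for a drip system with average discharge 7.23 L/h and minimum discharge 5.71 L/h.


EU = (q_min/q_avg)*100 = (5.71/7.23)*100 = 78.9765%

78.9765 %


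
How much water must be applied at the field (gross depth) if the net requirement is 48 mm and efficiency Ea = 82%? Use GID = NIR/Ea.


Ea = 82% = 0.82
GID = NIR / Ea = 48 / 0.82 = 58.5366 mm

58.5366 mm


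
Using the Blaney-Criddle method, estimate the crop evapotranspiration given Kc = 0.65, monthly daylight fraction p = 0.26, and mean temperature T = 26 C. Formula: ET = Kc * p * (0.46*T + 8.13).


ET = Kc * p * (0.46*T + 8.13)
ET = 0.65 * 0.26 * (0.46*26 + 8.13)
ET = 0.65 * 0.26 * 20.0900

3.3952 mm/day


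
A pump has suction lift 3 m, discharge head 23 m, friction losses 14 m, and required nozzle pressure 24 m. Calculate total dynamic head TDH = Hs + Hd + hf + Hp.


TDH = Hs + Hd + hf + Hp = 3 + 23 + 14 + 24 = 64

64 m


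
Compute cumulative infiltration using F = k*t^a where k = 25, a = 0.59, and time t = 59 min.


F = k * t^a = 25 * 59^0.59
F = 25 * 11.086710

277.1678 mm


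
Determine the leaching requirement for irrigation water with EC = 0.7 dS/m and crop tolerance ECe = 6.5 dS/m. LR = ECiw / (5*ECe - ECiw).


LR = ECiw / (5*ECe - ECiw)
LR = 0.7 / (5*6.5 - 0.7)
LR = 0.7 / 31.8000

0.0220


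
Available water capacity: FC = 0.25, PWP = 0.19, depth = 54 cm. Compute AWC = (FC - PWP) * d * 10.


AWC = (FC - PWP) * d * 10
AWC = (0.25 - 0.19) * 54 * 10
AWC = 0.0600 * 54 * 10

32.4000 mm


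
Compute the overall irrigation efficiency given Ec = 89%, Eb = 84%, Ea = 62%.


Ec = 0.89, Eb = 0.84, Ea = 0.62
E = 0.89 * 0.84 * 0.62 * 100 = 46.3512%

46.3512 %


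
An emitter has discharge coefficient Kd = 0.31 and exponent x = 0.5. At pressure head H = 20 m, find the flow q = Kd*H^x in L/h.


q = Kd * H^x = 0.31 * 20^0.5 = 0.31 * 4.472136

1.3864 L/h


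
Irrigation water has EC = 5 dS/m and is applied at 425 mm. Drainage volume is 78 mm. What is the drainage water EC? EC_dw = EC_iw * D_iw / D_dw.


EC_dw = EC_iw * D_iw / D_dw
EC_dw = 5 * 425 / 78
EC_dw = 2125 / 78

27.2436 dS/m


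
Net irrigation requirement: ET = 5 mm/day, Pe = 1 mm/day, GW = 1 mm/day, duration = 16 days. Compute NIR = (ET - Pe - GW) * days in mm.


Daily deficit = ET - Pe - GW = 5 - 1 - 1 = 3 mm/day
NIR = 3 * 16 = 48 mm

48.0000 mm


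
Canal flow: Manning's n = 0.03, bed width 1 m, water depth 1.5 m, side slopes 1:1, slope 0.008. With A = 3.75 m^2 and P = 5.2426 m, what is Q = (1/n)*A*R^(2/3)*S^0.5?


R = A/P = 3.75/5.2426 = 0.715294
Q = (1/0.03) * 3.75 * 0.715294^(2/3) * 0.008^0.5

8.9422 m^3/s


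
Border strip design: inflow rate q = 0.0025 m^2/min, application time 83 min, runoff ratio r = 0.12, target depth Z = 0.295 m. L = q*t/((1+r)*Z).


L = q*t/((1+r)*Z)
L = 0.0025*83/((1+0.12)*0.295)
L = 0.2075/0.3304

0.6280 m


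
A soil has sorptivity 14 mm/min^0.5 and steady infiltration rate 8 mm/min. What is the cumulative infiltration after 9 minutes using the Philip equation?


F = S*sqrt(t) + A*t
F = 14*sqrt(9) + 8*9
F = 14*3.000000 + 72

114.0000 mm


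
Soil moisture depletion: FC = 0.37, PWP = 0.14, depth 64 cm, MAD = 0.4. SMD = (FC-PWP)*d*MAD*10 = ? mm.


SMD = (FC - PWP) * d * MAD * 10
SMD = (0.37 - 0.14) * 64 * 0.4 * 10
SMD = 0.2300 * 64 * 0.4 * 10

58.8800 mm


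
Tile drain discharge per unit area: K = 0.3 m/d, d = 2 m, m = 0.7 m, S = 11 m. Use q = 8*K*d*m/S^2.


q = 8*K*d*m/S^2
q = 8*0.3*2*0.7/11^2
q = 3.3600 / 121

0.0278 m/d


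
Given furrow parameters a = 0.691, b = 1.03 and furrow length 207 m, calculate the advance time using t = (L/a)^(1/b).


t = (L/a)^(1/b)
t = (207/0.691)^(1/1.03)
t = 299.565847^(1/1.03)

253.7239 min


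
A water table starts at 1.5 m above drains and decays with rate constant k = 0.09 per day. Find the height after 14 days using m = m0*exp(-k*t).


m = m0 * exp(-k*t)
m = 1.5 * exp(-0.09 * 14)
m = 1.5 * exp(-1.2600)

0.4255 m


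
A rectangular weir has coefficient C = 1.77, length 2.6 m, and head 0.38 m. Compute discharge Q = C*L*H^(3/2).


Q = C * L * H^(3/2) = 1.77 * 2.6 * 0.38^1.5 = 1.77 * 2.6 * 0.234248

1.0780 m^3/s


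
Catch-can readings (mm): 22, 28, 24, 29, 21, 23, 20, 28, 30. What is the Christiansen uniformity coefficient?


mean = 25.000000 mm
MAD = 3.333333 mm
CU = (1 - 3.333333/25.000000)*100

86.6667 %


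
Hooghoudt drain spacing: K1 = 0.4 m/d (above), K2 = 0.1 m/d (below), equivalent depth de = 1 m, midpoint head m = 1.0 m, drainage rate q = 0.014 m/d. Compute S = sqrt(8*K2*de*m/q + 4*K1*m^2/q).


S^2 = 8*K2*de*m/q + 4*K1*m^2/q
S^2 = 8*0.1*1*1.0/0.014 + 4*0.4*1.0^2/0.014
S = sqrt(171.4286)

13.0931 m


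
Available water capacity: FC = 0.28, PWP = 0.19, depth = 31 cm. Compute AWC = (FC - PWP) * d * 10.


AWC = (FC - PWP) * d * 10
AWC = (0.28 - 0.19) * 31 * 10
AWC = 0.0900 * 31 * 10

27.9000 mm


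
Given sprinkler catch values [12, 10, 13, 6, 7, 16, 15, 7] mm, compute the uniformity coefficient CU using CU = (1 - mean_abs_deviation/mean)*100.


mean = 10.750000 mm
MAD = 3.250000 mm
CU = (1 - 3.250000/10.750000)*100

69.7674 %


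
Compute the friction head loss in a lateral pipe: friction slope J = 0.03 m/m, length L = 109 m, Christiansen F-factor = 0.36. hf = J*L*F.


hf = J * L * F = 0.03 * 109 * 0.36 = 1.1772 m

1.1772 m


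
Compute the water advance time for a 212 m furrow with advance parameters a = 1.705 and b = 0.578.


t = (L/a)^(1/b)
t = (212/1.705)^(1/0.578)
t = 124.340176^(1/0.578)

4206.2520 min


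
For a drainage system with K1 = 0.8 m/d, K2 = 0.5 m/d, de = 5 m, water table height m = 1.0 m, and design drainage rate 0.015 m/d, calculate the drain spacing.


S^2 = 8*K2*de*m/q + 4*K1*m^2/q
S^2 = 8*0.5*5*1.0/0.015 + 4*0.8*1.0^2/0.015
S = sqrt(1546.6667)

39.3277 m


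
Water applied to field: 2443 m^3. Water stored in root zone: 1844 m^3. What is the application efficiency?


Ea = V_root / V_field * 100 = 1844 / 2443 * 100 = 75.4810%

75.4810 %


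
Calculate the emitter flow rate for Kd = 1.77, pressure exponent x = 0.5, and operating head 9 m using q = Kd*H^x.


q = Kd * H^x = 1.77 * 9^0.5 = 1.77 * 3.000000

5.3100 L/h


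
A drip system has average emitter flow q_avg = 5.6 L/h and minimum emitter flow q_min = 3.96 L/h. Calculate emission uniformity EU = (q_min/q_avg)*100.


EU = (q_min/q_avg)*100 = (3.96/5.6)*100 = 70.7143%

70.7143 %


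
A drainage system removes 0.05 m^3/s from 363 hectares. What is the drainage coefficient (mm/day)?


DC = Q * 86400 / (A * 10000) * 1000
DC = 0.05 * 86400 / (363 * 10000) * 1000
DC = 4320000.0000 / 3630000

1.1901 mm/day


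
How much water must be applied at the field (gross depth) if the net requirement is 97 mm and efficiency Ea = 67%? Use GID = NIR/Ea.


Ea = 67% = 0.67
GID = NIR / Ea = 97 / 0.67 = 144.7761 mm

144.7761 mm


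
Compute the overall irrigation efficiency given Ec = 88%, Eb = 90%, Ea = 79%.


Ec = 0.88, Eb = 0.9, Ea = 0.79
E = 0.88 * 0.9 * 0.79 * 100 = 62.5680%

62.5680 %


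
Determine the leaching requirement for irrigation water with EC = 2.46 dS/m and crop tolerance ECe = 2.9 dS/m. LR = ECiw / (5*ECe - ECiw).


LR = ECiw / (5*ECe - ECiw)
LR = 2.46 / (5*2.9 - 2.46)
LR = 2.46 / 12.0400

0.2043


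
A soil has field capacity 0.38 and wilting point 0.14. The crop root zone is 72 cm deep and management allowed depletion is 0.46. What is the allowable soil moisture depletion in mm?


SMD = (FC - PWP) * d * MAD * 10
SMD = (0.38 - 0.14) * 72 * 0.46 * 10
SMD = 0.2400 * 72 * 0.46 * 10

79.4880 mm


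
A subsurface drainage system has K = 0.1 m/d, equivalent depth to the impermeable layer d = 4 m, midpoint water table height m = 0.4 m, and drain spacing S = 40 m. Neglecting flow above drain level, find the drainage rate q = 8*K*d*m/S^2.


q = 8*K*d*m/S^2
q = 8*0.1*4*0.4/40^2
q = 1.2800 / 1600

8.0000e-04 m/d


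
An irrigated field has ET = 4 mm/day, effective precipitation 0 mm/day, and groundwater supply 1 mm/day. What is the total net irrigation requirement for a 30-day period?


Daily deficit = ET - Pe - GW = 4 - 0 - 1 = 3 mm/day
NIR = 3 * 30 = 90 mm

90.0000 mm


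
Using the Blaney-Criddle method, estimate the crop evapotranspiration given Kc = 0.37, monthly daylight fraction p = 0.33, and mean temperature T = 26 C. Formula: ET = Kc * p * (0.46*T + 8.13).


ET = Kc * p * (0.46*T + 8.13)
ET = 0.37 * 0.33 * (0.46*26 + 8.13)
ET = 0.37 * 0.33 * 20.0900

2.4530 mm/day


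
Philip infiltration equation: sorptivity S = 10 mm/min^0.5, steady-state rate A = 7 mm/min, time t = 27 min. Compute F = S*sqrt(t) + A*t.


F = S*sqrt(t) + A*t
F = 10*sqrt(27) + 7*27
F = 10*5.196152 + 189

240.9615 mm


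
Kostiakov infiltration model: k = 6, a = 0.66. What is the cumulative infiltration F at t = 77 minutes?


F = k * t^a = 6 * 77^0.66
F = 6 * 17.582632

105.4958 mm


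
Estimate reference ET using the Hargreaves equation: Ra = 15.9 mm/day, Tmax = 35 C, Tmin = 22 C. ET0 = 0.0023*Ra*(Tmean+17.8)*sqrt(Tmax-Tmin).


Tmean = (Tmax + Tmin)/2 = (35 + 22)/2 = 28.5
ET0 = 0.0023 * 15.9 * (28.5 + 17.8) * sqrt(35 - 22)
ET0 = 0.0023 * 15.9 * 46.3 * 3.605551

6.1049 mm/day


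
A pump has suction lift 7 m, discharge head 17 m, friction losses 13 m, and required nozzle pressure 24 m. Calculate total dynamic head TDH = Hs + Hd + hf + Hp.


TDH = Hs + Hd + hf + Hp = 7 + 17 + 13 + 24 = 61

61 m


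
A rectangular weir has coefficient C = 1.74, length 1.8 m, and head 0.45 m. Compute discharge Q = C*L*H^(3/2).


Q = C * L * H^(3/2) = 1.74 * 1.8 * 0.45^1.5 = 1.74 * 1.8 * 0.301869

0.9455 m^3/s


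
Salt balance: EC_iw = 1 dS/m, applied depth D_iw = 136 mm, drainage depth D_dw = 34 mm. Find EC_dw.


EC_dw = EC_iw * D_iw / D_dw
EC_dw = 1 * 136 / 34
EC_dw = 136 / 34

4.0000 dS/m


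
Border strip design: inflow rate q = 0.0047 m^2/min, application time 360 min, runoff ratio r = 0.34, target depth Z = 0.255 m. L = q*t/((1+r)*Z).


L = q*t/((1+r)*Z)
L = 0.0047*360/((1+0.34)*0.255)
L = 1.692/0.3417

4.9517 m


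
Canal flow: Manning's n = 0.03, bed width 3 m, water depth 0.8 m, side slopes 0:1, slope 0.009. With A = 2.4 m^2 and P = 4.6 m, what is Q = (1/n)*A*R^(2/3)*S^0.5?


R = A/P = 2.4/4.6 = 0.521739
Q = (1/0.03) * 2.4 * 0.521739^(2/3) * 0.009^0.5

4.9187 m^3/s


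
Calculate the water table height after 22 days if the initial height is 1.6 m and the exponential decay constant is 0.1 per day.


m = m0 * exp(-k*t)
m = 1.6 * exp(-0.1 * 22)
m = 1.6 * exp(-2.2000)

0.1773 m


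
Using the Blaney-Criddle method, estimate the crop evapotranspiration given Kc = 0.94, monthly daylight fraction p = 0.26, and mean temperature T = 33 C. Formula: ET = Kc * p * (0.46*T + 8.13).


ET = Kc * p * (0.46*T + 8.13)
ET = 0.94 * 0.26 * (0.46*33 + 8.13)
ET = 0.94 * 0.26 * 23.3100

5.6970 mm/day


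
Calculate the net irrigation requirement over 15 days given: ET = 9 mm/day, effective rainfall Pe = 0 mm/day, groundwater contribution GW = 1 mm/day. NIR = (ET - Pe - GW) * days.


Daily deficit = ET - Pe - GW = 9 - 0 - 1 = 8 mm/day
NIR = 8 * 15 = 120 mm

120.0000 mm


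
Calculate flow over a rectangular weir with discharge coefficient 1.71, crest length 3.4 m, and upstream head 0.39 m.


Q = C * L * H^(3/2) = 1.71 * 3.4 * 0.39^1.5 = 1.71 * 3.4 * 0.243555

1.4160 m^3/s


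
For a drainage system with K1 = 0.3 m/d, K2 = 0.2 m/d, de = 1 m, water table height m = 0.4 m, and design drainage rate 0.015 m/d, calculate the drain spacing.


S^2 = 8*K2*de*m/q + 4*K1*m^2/q
S^2 = 8*0.2*1*0.4/0.015 + 4*0.3*0.4^2/0.015
S = sqrt(55.4667)

7.4476 m


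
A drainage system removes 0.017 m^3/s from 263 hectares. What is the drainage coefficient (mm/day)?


DC = Q * 86400 / (A * 10000) * 1000
DC = 0.017 * 86400 / (263 * 10000) * 1000
DC = 1468800.0000 / 2630000

0.5585 mm/day


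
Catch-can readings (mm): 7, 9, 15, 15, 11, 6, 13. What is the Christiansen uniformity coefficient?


mean = 10.857143 mm
MAD = 3.020408 mm
CU = (1 - 3.020408/10.857143)*100

72.1805 %


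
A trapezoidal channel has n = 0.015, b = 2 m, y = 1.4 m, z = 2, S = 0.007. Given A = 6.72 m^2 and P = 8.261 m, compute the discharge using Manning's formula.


R = A/P = 6.72/8.261 = 0.813461
Q = (1/0.015) * 6.72 * 0.813461^(2/3) * 0.007^0.5

32.6627 m^3/s


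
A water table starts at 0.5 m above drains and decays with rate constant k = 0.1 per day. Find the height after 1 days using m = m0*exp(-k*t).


m = m0 * exp(-k*t)
m = 0.5 * exp(-0.1 * 1)
m = 0.5 * exp(-0.1000)

0.4524 m


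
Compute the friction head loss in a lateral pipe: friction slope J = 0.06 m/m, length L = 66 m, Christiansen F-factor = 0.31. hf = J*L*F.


hf = J * L * F = 0.06 * 66 * 0.31 = 1.2276 m

1.2276 m


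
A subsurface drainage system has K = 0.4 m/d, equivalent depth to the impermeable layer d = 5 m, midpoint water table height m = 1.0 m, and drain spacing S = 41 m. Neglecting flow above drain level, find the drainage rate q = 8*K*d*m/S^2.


q = 8*K*d*m/S^2
q = 8*0.4*5*1.0/41^2
q = 16.0000 / 1681

0.0095 m/d


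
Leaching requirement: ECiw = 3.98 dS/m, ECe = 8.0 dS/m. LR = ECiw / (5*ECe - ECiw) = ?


LR = ECiw / (5*ECe - ECiw)
LR = 3.98 / (5*8.0 - 3.98)
LR = 3.98 / 36.0200

0.1105


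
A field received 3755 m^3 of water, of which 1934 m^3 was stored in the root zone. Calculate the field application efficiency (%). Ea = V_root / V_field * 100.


Ea = V_root / V_field * 100 = 1934 / 3755 * 100 = 51.5047%

51.5047 %


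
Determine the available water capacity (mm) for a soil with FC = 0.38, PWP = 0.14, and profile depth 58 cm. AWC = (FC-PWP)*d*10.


AWC = (FC - PWP) * d * 10
AWC = (0.38 - 0.14) * 58 * 10
AWC = 0.2400 * 58 * 10

139.2000 mm


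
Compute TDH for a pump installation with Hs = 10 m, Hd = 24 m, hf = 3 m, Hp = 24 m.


TDH = Hs + Hd + hf + Hp = 10 + 24 + 3 + 24 = 61

61 m


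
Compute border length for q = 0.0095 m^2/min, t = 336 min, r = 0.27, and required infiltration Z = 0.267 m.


L = q*t/((1+r)*Z)
L = 0.0095*336/((1+0.27)*0.267)
L = 3.192/0.33909

9.4134 m


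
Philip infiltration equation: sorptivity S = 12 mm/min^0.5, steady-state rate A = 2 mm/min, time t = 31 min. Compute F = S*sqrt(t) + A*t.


F = S*sqrt(t) + A*t
F = 12*sqrt(31) + 2*31
F = 12*5.567764 + 62

128.8132 mm


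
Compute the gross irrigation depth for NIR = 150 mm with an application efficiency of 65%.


Ea = 65% = 0.65
GID = NIR / Ea = 150 / 0.65 = 230.7692 mm

230.7692 mm


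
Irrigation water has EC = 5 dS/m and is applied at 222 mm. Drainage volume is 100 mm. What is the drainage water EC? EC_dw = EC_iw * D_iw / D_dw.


EC_dw = EC_iw * D_iw / D_dw
EC_dw = 5 * 222 / 100
EC_dw = 1110 / 100

11.1000 dS/m


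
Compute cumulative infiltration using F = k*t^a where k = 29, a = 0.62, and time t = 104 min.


F = k * t^a = 29 * 104^0.62
F = 29 * 17.805766

516.3672 mm


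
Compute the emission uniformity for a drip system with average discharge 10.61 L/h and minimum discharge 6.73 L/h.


EU = (q_min/q_avg)*100 = (6.73/10.61)*100 = 63.4307%

63.4307 %


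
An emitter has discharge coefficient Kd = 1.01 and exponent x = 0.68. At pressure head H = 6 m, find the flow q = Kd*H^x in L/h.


q = Kd * H^x = 1.01 * 6^0.68 = 1.01 * 3.381761

3.4156 L/h


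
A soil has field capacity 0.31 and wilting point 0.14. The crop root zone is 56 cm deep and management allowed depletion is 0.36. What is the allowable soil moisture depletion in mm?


SMD = (FC - PWP) * d * MAD * 10
SMD = (0.31 - 0.14) * 56 * 0.36 * 10
SMD = 0.1700 * 56 * 0.36 * 10

34.2720 mm


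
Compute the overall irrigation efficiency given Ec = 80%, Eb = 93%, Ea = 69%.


Ec = 0.8, Eb = 0.93, Ea = 0.69
E = 0.8 * 0.93 * 0.69 * 100 = 51.3360%

51.3360 %


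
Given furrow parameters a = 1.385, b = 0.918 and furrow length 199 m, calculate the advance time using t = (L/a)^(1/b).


t = (L/a)^(1/b)
t = (199/1.385)^(1/0.918)
t = 143.682310^(1/0.918)

223.9301 min


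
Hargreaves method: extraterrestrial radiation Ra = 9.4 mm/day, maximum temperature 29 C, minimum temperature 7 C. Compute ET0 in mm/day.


Tmean = (Tmax + Tmin)/2 = (29 + 7)/2 = 18.0
ET0 = 0.0023 * 9.4 * (18.0 + 17.8) * sqrt(29 - 7)
ET0 = 0.0023 * 9.4 * 35.8 * 4.690416

3.6304 mm/day


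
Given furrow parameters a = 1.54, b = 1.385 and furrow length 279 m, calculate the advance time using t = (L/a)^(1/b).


t = (L/a)^(1/b)
t = (279/1.54)^(1/1.385)
t = 181.168831^(1/1.385)

42.6958 min
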